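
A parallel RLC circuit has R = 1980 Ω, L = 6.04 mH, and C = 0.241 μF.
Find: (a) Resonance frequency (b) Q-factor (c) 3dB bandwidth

Step 1 — Resonance: ω₀ = 1/√(LC) = 1/√(0.00604·2.41e-07) = 2.621e+04 rad/s.
Step 2 — f₀ = ω₀/(2π) = 4172 Hz.
Step 3 — Parallel Q: Q = R/(ω₀L) = 1980/(2.621e+04·0.00604) = 12.51.
Step 4 — Bandwidth: Δω = ω₀/Q = 2096 rad/s; BW = Δω/(2π) = 333.5 Hz.

(a) f₀ = 4172 Hz  (b) Q = 12.51  (c) BW = 333.5 Hz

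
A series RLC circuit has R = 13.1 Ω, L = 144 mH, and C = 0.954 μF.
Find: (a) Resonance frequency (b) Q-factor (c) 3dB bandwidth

Step 1 — Resonance condition Im(Z)=0 gives ω₀ = 1/√(LC).
Step 2 — ω₀ = 1/√(0.144·9.54e-07) = 2698 rad/s.
Step 3 — f₀ = ω₀/(2π) = 429.4 Hz.
Step 4 — Series Q: Q = ω₀L/R = 2698·0.144/13.1 = 29.66.
Step 5 — 3dB bandwidth: Δω = ω₀/Q = 90.97 rad/s; BW = Δω/(2π) = 14.48 Hz.

(a) f₀ = 429.4 Hz  (b) Q = 29.66  (c) BW = 14.48 Hz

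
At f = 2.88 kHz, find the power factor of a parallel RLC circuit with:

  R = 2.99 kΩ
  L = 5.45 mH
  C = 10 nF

Step 1 — Angular frequency: ω = 2π·f = 2π·2880 = 1.81e+04 rad/s.
Step 2 — Component impedances:
  R: Z = R = 2990 Ω
  L: Z = jωL = j·1.81e+04·0.00545 = 0 + j98.62 Ω
  C: Z = 1/(jωC) = -j/(ω·C) = 0 - j5526 Ω
Step 3 — Parallel combination: 1/Z_total = 1/R + 1/L + 1/C; Z_total = 3.368 + j100.3 Ω = 100.4∠88.1° Ω.
Step 4 — Power factor: PF = cos(φ) = Re(Z)/|Z| = 3.3684/100.36 = 0.03356.
Step 5 — Type: Im(Z) = 100.3 ⇒ lagging (phase φ = 88.1°).

PF = 0.03356 (lagging, φ = 88.1°)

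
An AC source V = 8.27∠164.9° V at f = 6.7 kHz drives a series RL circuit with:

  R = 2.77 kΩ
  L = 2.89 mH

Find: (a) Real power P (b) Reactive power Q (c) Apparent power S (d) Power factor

Step 1 — Angular frequency: ω = 2π·f = 2π·6700 = 4.21e+04 rad/s.
Step 2 — Component impedances:
  R: Z = R = 2770 Ω
  L: Z = jωL = j·4.21e+04·0.00289 = 0 + j121.7 Ω
Step 3 — Series combination: Z_total = R + L = 2770 + j121.7 Ω = 2773∠2.5° Ω.
Step 4 — Source phasor: V = 8.27∠164.9° V = -7.984 + j2.154 V.
Step 5 — Current: I = V / Z = -0.002843 + j0.0009026 A = 0.002983∠162.4° A.
Step 6 — Complex power: S = V·I* = 0.02464 + j0.001082 VA.
Step 7 — Real power: P = Re(S) = 0.02464 W.
Step 8 — Reactive power: Q = Im(S) = 0.001082 VAR.
Step 9 — Apparent power: |S| = 0.02467 VA.
Step 10 — Power factor: PF = P/|S| = 0.999 (lagging).

(a) P = 0.02464 W  (b) Q = 0.001082 VAR  (c) S = 0.02467 VA  (d) PF = 0.999 (lagging)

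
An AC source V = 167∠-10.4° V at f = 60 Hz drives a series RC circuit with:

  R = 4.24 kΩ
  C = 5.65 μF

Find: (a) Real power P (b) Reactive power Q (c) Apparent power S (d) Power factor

Step 1 — Angular frequency: ω = 2π·f = 2π·60 = 377 rad/s.
Step 2 — Component impedances:
  R: Z = R = 4240 Ω
  C: Z = 1/(jωC) = -j/(ω·C) = 0 - j469.5 Ω
Step 3 — Series combination: Z_total = R + C = 4240 - j469.5 Ω = 4266∠-6.3° Ω.
Step 4 — Source phasor: V = 167∠-10.4° V = 164.3 - j30.15 V.
Step 5 — Current: I = V / Z = 0.03905 - j0.002786 A = 0.03915∠-4.1° A.
Step 6 — Complex power: S = V·I* = 6.498 - j0.7195 VA.
Step 7 — Real power: P = Re(S) = 6.498 W.
Step 8 — Reactive power: Q = Im(S) = -0.7195 VAR.
Step 9 — Apparent power: |S| = 6.538 VA.
Step 10 — Power factor: PF = P/|S| = 0.9939 (leading).

(a) P = 6.498 W  (b) Q = -0.7195 VAR  (c) S = 6.538 VA  (d) PF = 0.9939 (leading)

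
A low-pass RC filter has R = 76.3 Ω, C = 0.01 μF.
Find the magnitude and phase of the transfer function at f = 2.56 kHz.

Step 1 — Angular frequency: ω = 2π·2560 = 1.608e+04 rad/s.
Step 2 — Transfer function: H(jω) = 1/(1 + jωRC).
Step 3 — Denominator: 1 + jωRC = 1 + j·1.608e+04·76.3·1e-08 = 1 + j0.01227.
Step 4 — H = 0.9998 - j0.01227.
Step 5 — Magnitude: |H| = 0.9999 (-0.0 dB); phase: φ = -0.7°.

|H| = 0.9999 (-0.0 dB), φ = -0.7°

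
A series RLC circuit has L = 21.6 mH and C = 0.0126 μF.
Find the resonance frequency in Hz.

Step 1 — Resonance condition Im(Z)=0 gives ω₀ = 1/√(LC).
Step 2 — ω₀ = 1/√(0.0216·1.26e-08) = 6.062e+04 rad/s.
Step 3 — f₀ = ω₀/(2π) = 9647 Hz.

f₀ = 9647 Hz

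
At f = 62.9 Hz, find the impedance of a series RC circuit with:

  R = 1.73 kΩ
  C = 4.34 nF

Step 1 — Angular frequency: ω = 2π·f = 2π·62.9 = 395.2 rad/s.
Step 2 — Component impedances:
  R: Z = R = 1730 Ω
  C: Z = 1/(jωC) = -j/(ω·C) = 0 - j5.83e+05 Ω
Step 3 — Series combination: Z_total = R + C = 1730 - j5.83e+05 Ω = 5.83e+05∠-89.8° Ω.

Z = 1730 - j5.83e+05 Ω = 5.83e+05∠-89.8° Ω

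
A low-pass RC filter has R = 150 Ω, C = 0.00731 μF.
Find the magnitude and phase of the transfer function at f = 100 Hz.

Step 1 — Angular frequency: ω = 2π·100 = 628.3 rad/s.
Step 2 — Transfer function: H(jω) = 1/(1 + jωRC).
Step 3 — Denominator: 1 + jωRC = 1 + j·628.3·150·7.31e-09 = 1 + j0.000689.
Step 4 — H = 1 - j0.000689.
Step 5 — Magnitude: |H| = 1 (-0.0 dB); phase: φ = -0.0°.

|H| = 1 (-0.0 dB), φ = -0.0°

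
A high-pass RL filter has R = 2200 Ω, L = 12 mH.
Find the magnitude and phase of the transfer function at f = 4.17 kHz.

Step 1 — Angular frequency: ω = 2π·4170 = 2.62e+04 rad/s.
Step 2 — Transfer function: H(jω) = jωL/(R + jωL).
Step 3 — Numerator jωL = j·314.4; denominator R + jωL = 2200 + j314.4.
Step 4 — H = 0.02002 + j0.1401.
Step 5 — Magnitude: |H| = 0.1415 (-17.0 dB); phase: φ = 81.9°.

|H| = 0.1415 (-17.0 dB), φ = 81.9°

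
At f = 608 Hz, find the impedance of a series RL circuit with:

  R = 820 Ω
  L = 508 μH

Step 1 — Angular frequency: ω = 2π·f = 2π·608 = 3820 rad/s.
Step 2 — Component impedances:
  R: Z = R = 820 Ω
  L: Z = jωL = j·3820·0.000508 = 0 + j1.941 Ω
Step 3 — Series combination: Z_total = R + L = 820 + j1.941 Ω = 820∠0.1° Ω.

Z = 820 + j1.941 Ω = 820∠0.1° Ω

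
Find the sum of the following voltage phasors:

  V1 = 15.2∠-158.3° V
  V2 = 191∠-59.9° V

Step 1 — Convert each phasor to rectangular form:
  V1 = 15.2·(cos(-158.3°) + j·sin(-158.3°)) = -14.12 - j5.62 V
  V2 = 191·(cos(-59.9°) + j·sin(-59.9°)) = 95.79 - j165.2 V
Step 2 — Sum components: V_total = 81.67 - j170.9 V.
Step 3 — Convert to polar: |V_total| = 189.4 V, ∠V_total = -64.5°.

V_total = 189.4∠-64.5° V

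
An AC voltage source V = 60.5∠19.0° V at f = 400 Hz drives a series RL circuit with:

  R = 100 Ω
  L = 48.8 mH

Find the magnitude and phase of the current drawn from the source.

Step 1 — Angular frequency: ω = 2π·f = 2π·400 = 2513 rad/s.
Step 2 — Component impedances:
  R: Z = R = 100 Ω
  L: Z = jωL = j·2513·0.0488 = 0 + j122.6 Ω
Step 3 — Series combination: Z_total = R + L = 100 + j122.6 Ω = 158.2∠50.8° Ω.
Step 4 — Source phasor: V = 60.5∠19.0° V = 57.2 + j19.7 V.
Step 5 — Ohm's law: I = V / Z_total = (57.2 + j19.7) / (100 + j122.6) = 0.3249 - j0.2015 A.
Step 6 — Convert to polar: |I| = 0.3823 A, ∠I = -31.8°.

I = 0.3823∠-31.8° A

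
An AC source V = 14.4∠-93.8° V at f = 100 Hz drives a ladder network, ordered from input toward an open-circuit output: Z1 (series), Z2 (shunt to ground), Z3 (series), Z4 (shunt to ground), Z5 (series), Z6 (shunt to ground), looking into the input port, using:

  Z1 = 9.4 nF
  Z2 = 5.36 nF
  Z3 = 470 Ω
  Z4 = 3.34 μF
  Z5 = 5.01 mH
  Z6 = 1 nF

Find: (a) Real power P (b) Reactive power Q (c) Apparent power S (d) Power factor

Step 1 — Angular frequency: ω = 2π·f = 2π·100 = 628.3 rad/s.
Step 2 — Component impedances:
  Z1: Z = 1/(jωC) = -j/(ω·C) = 0 - j1.693e+05 Ω
  Z2: Z = 1/(jωC) = -j/(ω·C) = 0 - j2.969e+05 Ω
  Z3: Z = R = 470 Ω
  Z4: Z = 1/(jωC) = -j/(ω·C) = 0 - j476.5 Ω
  Z5: Z = jωL = j·628.3·0.00501 = 0 + j3.148 Ω
  Z6: Z = 1/(jωC) = -j/(ω·C) = 0 - j1.592e+06 Ω
Step 3 — Ladder network (open output): work backward from the far end, alternating series and parallel combinations. Z_in = 468.5 - j1.698e+05 Ω = 1.698e+05∠-89.8° Ω.
Step 4 — Source phasor: V = 14.4∠-93.8° V = -0.9543 - j14.37 V.
Step 5 — Current: I = V / Z = 8.461e-05 - j5.854e-06 A = 8.481e-05∠-4.0° A.
Step 6 — Complex power: S = V·I* = 3.37e-06 - j0.001221 VA.
Step 7 — Real power: P = Re(S) = 3.37e-06 W.
Step 8 — Reactive power: Q = Im(S) = -0.001221 VAR.
Step 9 — Apparent power: |S| = 0.001221 VA.
Step 10 — Power factor: PF = P/|S| = 0.002759 (leading).

(a) P = 3.37e-06 W  (b) Q = -0.001221 VAR  (c) S = 0.001221 VA  (d) PF = 0.002759 (leading)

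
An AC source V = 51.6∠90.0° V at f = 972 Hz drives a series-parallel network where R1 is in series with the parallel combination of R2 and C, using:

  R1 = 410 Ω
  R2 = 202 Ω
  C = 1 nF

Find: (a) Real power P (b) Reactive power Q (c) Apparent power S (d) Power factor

Step 1 — Angular frequency: ω = 2π·f = 2π·972 = 6107 rad/s.
Step 2 — Component impedances:
  R1: Z = R = 410 Ω
  R2: Z = R = 202 Ω
  C: Z = 1/(jωC) = -j/(ω·C) = 0 - j1.637e+05 Ω
Step 3 — Parallel branch: R2 || C = 1/(1/R2 + 1/C) = 202 - j0.2492 Ω.
Step 4 — Series with R1: Z_total = R1 + (R2 || C) = 612 - j0.2492 Ω = 612∠-0.0° Ω.
Step 5 — Source phasor: V = 51.6∠90.0° V = 0 + j51.6 V.
Step 6 — Current: I = V / Z = -3.433e-05 + j0.08431 A = 0.08431∠90.0° A.
Step 7 — Complex power: S = V·I* = 4.351 - j0.001772 VA.
Step 8 — Real power: P = Re(S) = 4.351 W.
Step 9 — Reactive power: Q = Im(S) = -0.001772 VAR.
Step 10 — Apparent power: |S| = 4.351 VA.
Step 11 — Power factor: PF = P/|S| = 1 (leading).

(a) P = 4.351 W  (b) Q = -0.001772 VAR  (c) S = 4.351 VA  (d) PF = 1 (leading)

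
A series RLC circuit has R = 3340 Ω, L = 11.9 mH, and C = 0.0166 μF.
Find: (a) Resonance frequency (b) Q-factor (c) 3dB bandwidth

Step 1 — Resonance condition Im(Z)=0 gives ω₀ = 1/√(LC).
Step 2 — ω₀ = 1/√(0.0119·1.66e-08) = 7.115e+04 rad/s.
Step 3 — f₀ = ω₀/(2π) = 1.132e+04 Hz.
Step 4 — Series Q: Q = ω₀L/R = 7.115e+04·0.0119/3340 = 0.2535.
Step 5 — 3dB bandwidth: Δω = ω₀/Q = 2.807e+05 rad/s; BW = Δω/(2π) = 4.467e+04 Hz.

(a) f₀ = 1.132e+04 Hz  (b) Q = 0.2535  (c) BW = 4.467e+04 Hz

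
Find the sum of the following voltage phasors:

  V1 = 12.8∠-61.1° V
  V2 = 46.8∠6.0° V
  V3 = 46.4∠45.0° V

Step 1 — Convert each phasor to rectangular form:
  V1 = 12.8·(cos(-61.1°) + j·sin(-61.1°)) = 6.186 - j11.21 V
  V2 = 46.8·(cos(6.0°) + j·sin(6.0°)) = 46.54 + j4.892 V
  V3 = 46.4·(cos(45.0°) + j·sin(45.0°)) = 32.81 + j32.81 V
Step 2 — Sum components: V_total = 85.54 + j26.5 V.
Step 3 — Convert to polar: |V_total| = 89.55 V, ∠V_total = 17.2°.

V_total = 89.55∠17.2° V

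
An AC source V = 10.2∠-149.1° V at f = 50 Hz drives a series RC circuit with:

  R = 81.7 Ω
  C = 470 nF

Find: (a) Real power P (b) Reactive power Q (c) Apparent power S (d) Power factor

Step 1 — Angular frequency: ω = 2π·f = 2π·50 = 314.2 rad/s.
Step 2 — Component impedances:
  R: Z = R = 81.7 Ω
  C: Z = 1/(jωC) = -j/(ω·C) = 0 - j6773 Ω
Step 3 — Series combination: Z_total = R + C = 81.7 - j6773 Ω = 6773∠-89.3° Ω.
Step 4 — Source phasor: V = 10.2∠-149.1° V = -8.752 - j5.238 V.
Step 5 — Current: I = V / Z = 0.0007577 - j0.001301 A = 0.001506∠-59.8° A.
Step 6 — Complex power: S = V·I* = 0.0001853 - j0.01536 VA.
Step 7 — Real power: P = Re(S) = 0.0001853 W.
Step 8 — Reactive power: Q = Im(S) = -0.01536 VAR.
Step 9 — Apparent power: |S| = 0.01536 VA.
Step 10 — Power factor: PF = P/|S| = 0.01206 (leading).

(a) P = 0.0001853 W  (b) Q = -0.01536 VAR  (c) S = 0.01536 VA  (d) PF = 0.01206 (leading)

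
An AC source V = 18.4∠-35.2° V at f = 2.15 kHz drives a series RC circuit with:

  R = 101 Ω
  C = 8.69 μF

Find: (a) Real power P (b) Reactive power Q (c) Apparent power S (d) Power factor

Step 1 — Angular frequency: ω = 2π·f = 2π·2150 = 1.351e+04 rad/s.
Step 2 — Component impedances:
  R: Z = R = 101 Ω
  C: Z = 1/(jωC) = -j/(ω·C) = 0 - j8.518 Ω
Step 3 — Series combination: Z_total = R + C = 101 - j8.518 Ω = 101.4∠-4.8° Ω.
Step 4 — Source phasor: V = 18.4∠-35.2° V = 15.04 - j10.61 V.
Step 5 — Current: I = V / Z = 0.1566 - j0.0918 A = 0.1815∠-30.4° A.
Step 6 — Complex power: S = V·I* = 3.328 - j0.2807 VA.
Step 7 — Real power: P = Re(S) = 3.328 W.
Step 8 — Reactive power: Q = Im(S) = -0.2807 VAR.
Step 9 — Apparent power: |S| = 3.34 VA.
Step 10 — Power factor: PF = P/|S| = 0.9965 (leading).

(a) P = 3.328 W  (b) Q = -0.2807 VAR  (c) S = 3.34 VA  (d) PF = 0.9965 (leading)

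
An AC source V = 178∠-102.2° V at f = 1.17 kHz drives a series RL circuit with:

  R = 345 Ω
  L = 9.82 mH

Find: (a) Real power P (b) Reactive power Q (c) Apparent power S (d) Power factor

Step 1 — Angular frequency: ω = 2π·f = 2π·1170 = 7351 rad/s.
Step 2 — Component impedances:
  R: Z = R = 345 Ω
  L: Z = jωL = j·7351·0.00982 = 0 + j72.19 Ω
Step 3 — Series combination: Z_total = R + L = 345 + j72.19 Ω = 352.5∠11.8° Ω.
Step 4 — Source phasor: V = 178∠-102.2° V = -37.62 - j174 V.
Step 5 — Current: I = V / Z = -0.2056 - j0.4613 A = 0.505∠-114.0° A.
Step 6 — Complex power: S = V·I* = 87.99 + j18.41 VA.
Step 7 — Real power: P = Re(S) = 87.99 W.
Step 8 — Reactive power: Q = Im(S) = 18.41 VAR.
Step 9 — Apparent power: |S| = 89.89 VA.
Step 10 — Power factor: PF = P/|S| = 0.9788 (lagging).

(a) P = 87.99 W  (b) Q = 18.41 VAR  (c) S = 89.89 VA  (d) PF = 0.9788 (lagging)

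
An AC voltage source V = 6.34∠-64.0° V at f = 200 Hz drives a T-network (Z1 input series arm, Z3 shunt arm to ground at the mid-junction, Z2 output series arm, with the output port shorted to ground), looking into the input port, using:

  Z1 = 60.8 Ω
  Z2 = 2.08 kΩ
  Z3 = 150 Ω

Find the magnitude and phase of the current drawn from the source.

Step 1 — Angular frequency: ω = 2π·f = 2π·200 = 1257 rad/s.
Step 2 — Component impedances:
  Z1: Z = R = 60.8 Ω
  Z2: Z = R = 2080 Ω
  Z3: Z = R = 150 Ω
Step 3 — With the output port shorted to ground, the output series arm Z2 runs from the junction to ground; the shunt arm Z3 also runs from the junction to ground. They appear in parallel: Z3 || Z2 = 139.9 Ω.
Step 4 — Series with input arm Z1: Z_in = Z1 + (Z3 || Z2) = 200.7 Ω = 200.7∠0.0° Ω.
Step 5 — Source phasor: V = 6.34∠-64.0° V = 2.779 - j5.698 V.
Step 6 — Ohm's law: I = V / Z_total = (2.779 - j5.698) / (200.7) = 0.01385 - j0.02839 A.
Step 7 — Convert to polar: |I| = 0.03159 A, ∠I = -64.0°.

I = 0.03159∠-64.0° A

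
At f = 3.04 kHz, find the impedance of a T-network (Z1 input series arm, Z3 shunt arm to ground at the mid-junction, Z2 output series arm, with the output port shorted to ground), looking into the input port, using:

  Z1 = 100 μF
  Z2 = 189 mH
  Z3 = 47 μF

Step 1 — Angular frequency: ω = 2π·f = 2π·3040 = 1.91e+04 rad/s.
Step 2 — Component impedances:
  Z1: Z = 1/(jωC) = -j/(ω·C) = 0 - j0.5235 Ω
  Z2: Z = jωL = j·1.91e+04·0.189 = 0 + j3610 Ω
  Z3: Z = 1/(jωC) = -j/(ω·C) = 0 - j1.114 Ω
Step 3 — With the output port shorted to ground, the output series arm Z2 runs from the junction to ground; the shunt arm Z3 also runs from the junction to ground. They appear in parallel: Z3 || Z2 = 0 - j1.114 Ω.
Step 4 — Series with input arm Z1: Z_in = Z1 + (Z3 || Z2) = 0 - j1.638 Ω = 1.638∠-90.0° Ω.

Z = 0 - j1.638 Ω = 1.638∠-90.0° Ω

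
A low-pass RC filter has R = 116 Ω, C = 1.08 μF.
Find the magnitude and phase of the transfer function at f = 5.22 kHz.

Step 1 — Angular frequency: ω = 2π·5220 = 3.28e+04 rad/s.
Step 2 — Transfer function: H(jω) = 1/(1 + jωRC).
Step 3 — Denominator: 1 + jωRC = 1 + j·3.28e+04·116·1.08e-06 = 1 + j4.109.
Step 4 — H = 0.05592 - j0.2298.
Step 5 — Magnitude: |H| = 0.2365 (-12.5 dB); phase: φ = -76.3°.

|H| = 0.2365 (-12.5 dB), φ = -76.3°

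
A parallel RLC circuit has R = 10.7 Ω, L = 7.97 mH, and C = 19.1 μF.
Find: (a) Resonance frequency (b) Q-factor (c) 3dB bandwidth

Step 1 — Resonance: ω₀ = 1/√(LC) = 1/√(0.00797·1.91e-05) = 2563 rad/s.
Step 2 — f₀ = ω₀/(2π) = 407.9 Hz.
Step 3 — Parallel Q: Q = R/(ω₀L) = 10.7/(2563·0.00797) = 0.5238.
Step 4 — Bandwidth: Δω = ω₀/Q = 4893 rad/s; BW = Δω/(2π) = 778.8 Hz.

(a) f₀ = 407.9 Hz  (b) Q = 0.5238  (c) BW = 778.8 Hz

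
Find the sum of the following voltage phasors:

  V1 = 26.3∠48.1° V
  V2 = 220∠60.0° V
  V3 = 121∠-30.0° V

Step 1 — Convert each phasor to rectangular form:
  V1 = 26.3·(cos(48.1°) + j·sin(48.1°)) = 17.56 + j19.58 V
  V2 = 220·(cos(60.0°) + j·sin(60.0°)) = 110 + j190.5 V
  V3 = 121·(cos(-30.0°) + j·sin(-30.0°)) = 104.8 - j60.5 V
Step 2 — Sum components: V_total = 232.4 + j149.6 V.
Step 3 — Convert to polar: |V_total| = 276.3 V, ∠V_total = 32.8°.

V_total = 276.3∠32.8° V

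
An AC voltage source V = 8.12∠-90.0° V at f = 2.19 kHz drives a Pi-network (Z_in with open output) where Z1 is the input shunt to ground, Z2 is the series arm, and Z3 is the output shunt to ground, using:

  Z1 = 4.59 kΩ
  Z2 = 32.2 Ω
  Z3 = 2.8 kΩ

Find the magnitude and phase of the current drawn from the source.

Step 1 — Angular frequency: ω = 2π·f = 2π·2190 = 1.376e+04 rad/s.
Step 2 — Component impedances:
  Z1: Z = R = 4590 Ω
  Z2: Z = R = 32.2 Ω
  Z3: Z = R = 2800 Ω
Step 3 — With open output, the series arm Z2 and the output shunt Z3 appear in series to ground: Z2 + Z3 = 2832 Ω.
Step 4 — Parallel with input shunt Z1: Z_in = Z1 || (Z2 + Z3) = 1751 Ω = 1751∠0.0° Ω.
Step 5 — Source phasor: V = 8.12∠-90.0° V = 0 - j8.12 V.
Step 6 — Ohm's law: I = V / Z_total = (0 - j8.12) / (1751) = 0 - j0.004636 A.
Step 7 — Convert to polar: |I| = 0.004636 A, ∠I = -90.0°.

I = 0.004636∠-90.0° A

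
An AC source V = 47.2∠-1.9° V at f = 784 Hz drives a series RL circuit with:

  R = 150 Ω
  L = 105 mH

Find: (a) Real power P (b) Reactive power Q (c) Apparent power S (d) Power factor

Step 1 — Angular frequency: ω = 2π·f = 2π·784 = 4926 rad/s.
Step 2 — Component impedances:
  R: Z = R = 150 Ω
  L: Z = jωL = j·4926·0.105 = 0 + j517.2 Ω
Step 3 — Series combination: Z_total = R + L = 150 + j517.2 Ω = 538.5∠73.8° Ω.
Step 4 — Source phasor: V = 47.2∠-1.9° V = 47.17 - j1.565 V.
Step 5 — Current: I = V / Z = 0.02161 - j0.08494 A = 0.08764∠-75.7° A.
Step 6 — Complex power: S = V·I* = 1.152 + j3.973 VA.
Step 7 — Real power: P = Re(S) = 1.152 W.
Step 8 — Reactive power: Q = Im(S) = 3.973 VAR.
Step 9 — Apparent power: |S| = 4.137 VA.
Step 10 — Power factor: PF = P/|S| = 0.2785 (lagging).

(a) P = 1.152 W  (b) Q = 3.973 VAR  (c) S = 4.137 VA  (d) PF = 0.2785 (lagging)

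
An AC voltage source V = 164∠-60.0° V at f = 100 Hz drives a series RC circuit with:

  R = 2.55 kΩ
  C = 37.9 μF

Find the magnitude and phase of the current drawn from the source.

Step 1 — Angular frequency: ω = 2π·f = 2π·100 = 628.3 rad/s.
Step 2 — Component impedances:
  R: Z = R = 2550 Ω
  C: Z = 1/(jωC) = -j/(ω·C) = 0 - j41.99 Ω
Step 3 — Series combination: Z_total = R + C = 2550 - j41.99 Ω = 2550∠-0.9° Ω.
Step 4 — Source phasor: V = 164∠-60.0° V = 82 - j142 V.
Step 5 — Ohm's law: I = V / Z_total = (82 - j142) / (2550 - j41.99) = 0.03307 - j0.05515 A.
Step 6 — Convert to polar: |I| = 0.06431 A, ∠I = -59.1°.

I = 0.06431∠-59.1° A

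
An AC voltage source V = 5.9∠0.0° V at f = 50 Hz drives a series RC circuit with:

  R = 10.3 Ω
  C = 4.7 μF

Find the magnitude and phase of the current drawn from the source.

Step 1 — Angular frequency: ω = 2π·f = 2π·50 = 314.2 rad/s.
Step 2 — Component impedances:
  R: Z = R = 10.3 Ω
  C: Z = 1/(jωC) = -j/(ω·C) = 0 - j677.3 Ω
Step 3 — Series combination: Z_total = R + C = 10.3 - j677.3 Ω = 677.3∠-89.1° Ω.
Step 4 — Source phasor: V = 5.9∠0.0° V = 5.9 V.
Step 5 — Ohm's law: I = V / Z_total = (5.9) / (10.3 - j677.3) = 0.0001325 + j0.00871 A.
Step 6 — Convert to polar: |I| = 0.008711 A, ∠I = 89.1°.

I = 0.008711∠89.1° A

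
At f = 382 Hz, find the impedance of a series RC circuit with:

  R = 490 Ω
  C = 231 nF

Step 1 — Angular frequency: ω = 2π·f = 2π·382 = 2400 rad/s.
Step 2 — Component impedances:
  R: Z = R = 490 Ω
  C: Z = 1/(jωC) = -j/(ω·C) = 0 - j1804 Ω
Step 3 — Series combination: Z_total = R + C = 490 - j1804 Ω = 1869∠-74.8° Ω.

Z = 490 - j1804 Ω = 1869∠-74.8° Ω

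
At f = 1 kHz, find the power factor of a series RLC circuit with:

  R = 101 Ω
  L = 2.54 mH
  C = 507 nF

Step 1 — Angular frequency: ω = 2π·f = 2π·1000 = 6283 rad/s.
Step 2 — Component impedances:
  R: Z = R = 101 Ω
  L: Z = jωL = j·6283·0.00254 = 0 + j15.96 Ω
  C: Z = 1/(jωC) = -j/(ω·C) = 0 - j313.9 Ω
Step 3 — Series combination: Z_total = R + L + C = 101 - j298 Ω = 314.6∠-71.3° Ω.
Step 4 — Power factor: PF = cos(φ) = Re(Z)/|Z| = 101/314.6 = 0.321.
Step 5 — Type: Im(Z) = -298 ⇒ leading (phase φ = -71.3°).

PF = 0.321 (leading, φ = -71.3°)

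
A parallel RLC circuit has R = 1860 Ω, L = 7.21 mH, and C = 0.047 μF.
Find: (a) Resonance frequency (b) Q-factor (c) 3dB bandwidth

Step 1 — Resonance: ω₀ = 1/√(LC) = 1/√(0.00721·4.7e-08) = 5.432e+04 rad/s.
Step 2 — f₀ = ω₀/(2π) = 8646 Hz.
Step 3 — Parallel Q: Q = R/(ω₀L) = 1860/(5.432e+04·0.00721) = 4.749.
Step 4 — Bandwidth: Δω = ω₀/Q = 1.144e+04 rad/s; BW = Δω/(2π) = 1821 Hz.

(a) f₀ = 8646 Hz  (b) Q = 4.749  (c) BW = 1821 Hz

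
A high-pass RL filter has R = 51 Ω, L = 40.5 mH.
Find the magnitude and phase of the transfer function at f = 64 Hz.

Step 1 — Angular frequency: ω = 2π·64 = 402.1 rad/s.
Step 2 — Transfer function: H(jω) = jωL/(R + jωL).
Step 3 — Numerator jωL = j·16.29; denominator R + jωL = 51 + j16.29.
Step 4 — H = 0.09254 + j0.2898.
Step 5 — Magnitude: |H| = 0.3042 (-10.3 dB); phase: φ = 72.3°.

|H| = 0.3042 (-10.3 dB), φ = 72.3°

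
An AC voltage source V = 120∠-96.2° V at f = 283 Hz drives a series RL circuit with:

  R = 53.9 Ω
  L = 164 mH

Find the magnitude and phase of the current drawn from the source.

Step 1 — Angular frequency: ω = 2π·f = 2π·283 = 1778 rad/s.
Step 2 — Component impedances:
  R: Z = R = 53.9 Ω
  L: Z = jωL = j·1778·0.164 = 0 + j291.6 Ω
Step 3 — Series combination: Z_total = R + L = 53.9 + j291.6 Ω = 296.6∠79.5° Ω.
Step 4 — Source phasor: V = 120∠-96.2° V = -12.96 - j119.3 V.
Step 5 — Ohm's law: I = V / Z_total = (-12.96 - j119.3) / (53.9 + j291.6) = -0.4035 - j0.03014 A.
Step 6 — Convert to polar: |I| = 0.4046 A, ∠I = -175.7°.

I = 0.4046∠-175.7° A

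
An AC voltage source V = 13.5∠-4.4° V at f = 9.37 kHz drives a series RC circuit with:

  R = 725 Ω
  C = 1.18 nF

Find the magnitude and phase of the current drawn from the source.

Step 1 — Angular frequency: ω = 2π·f = 2π·9370 = 5.887e+04 rad/s.
Step 2 — Component impedances:
  R: Z = R = 725 Ω
  C: Z = 1/(jωC) = -j/(ω·C) = 0 - j1.439e+04 Ω
Step 3 — Series combination: Z_total = R + C = 725 - j1.439e+04 Ω = 1.441e+04∠-87.1° Ω.
Step 4 — Source phasor: V = 13.5∠-4.4° V = 13.46 - j1.036 V.
Step 5 — Ohm's law: I = V / Z_total = (13.46 - j1.036) / (725 - j1.439e+04) = 0.0001187 + j0.0009291 A.
Step 6 — Convert to polar: |I| = 0.0009367 A, ∠I = 82.7°.

I = 0.0009367∠82.7° A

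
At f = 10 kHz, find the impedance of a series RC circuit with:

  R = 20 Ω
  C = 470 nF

Step 1 — Angular frequency: ω = 2π·f = 2π·1e+04 = 6.283e+04 rad/s.
Step 2 — Component impedances:
  R: Z = R = 20 Ω
  C: Z = 1/(jωC) = -j/(ω·C) = 0 - j33.86 Ω
Step 3 — Series combination: Z_total = R + C = 20 - j33.86 Ω = 39.33∠-59.4° Ω.

Z = 20 - j33.86 Ω = 39.33∠-59.4° Ω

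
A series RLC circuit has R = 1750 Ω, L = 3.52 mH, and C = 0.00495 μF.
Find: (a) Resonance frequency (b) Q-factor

Step 1 — Resonance condition Im(Z)=0 gives ω₀ = 1/√(LC).
Step 2 — ω₀ = 1/√(0.00352·4.95e-09) = 2.396e+05 rad/s.
Step 3 — f₀ = ω₀/(2π) = 3.813e+04 Hz.
Step 4 — Series Q: Q = ω₀L/R = 2.396e+05·0.00352/1750 = 0.4819.

(a) f₀ = 3.813e+04 Hz  (b) Q = 0.4819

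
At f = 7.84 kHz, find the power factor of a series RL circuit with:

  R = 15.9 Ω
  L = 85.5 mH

Step 1 — Angular frequency: ω = 2π·f = 2π·7840 = 4.926e+04 rad/s.
Step 2 — Component impedances:
  R: Z = R = 15.9 Ω
  L: Z = jωL = j·4.926e+04·0.0855 = 0 + j4212 Ω
Step 3 — Series combination: Z_total = R + L = 15.9 + j4212 Ω = 4212∠89.8° Ω.
Step 4 — Power factor: PF = cos(φ) = Re(Z)/|Z| = 15.9/4212 = 0.003775.
Step 5 — Type: Im(Z) = 4212 ⇒ lagging (phase φ = 89.8°).

PF = 0.003775 (lagging, φ = 89.8°)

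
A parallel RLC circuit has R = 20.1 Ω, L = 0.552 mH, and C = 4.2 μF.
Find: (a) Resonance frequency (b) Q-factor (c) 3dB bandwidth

Step 1 — Resonance: ω₀ = 1/√(LC) = 1/√(0.000552·4.2e-06) = 2.077e+04 rad/s.
Step 2 — f₀ = ω₀/(2π) = 3305 Hz.
Step 3 — Parallel Q: Q = R/(ω₀L) = 20.1/(2.077e+04·0.000552) = 1.753.
Step 4 — Bandwidth: Δω = ω₀/Q = 1.185e+04 rad/s; BW = Δω/(2π) = 1885 Hz.

(a) f₀ = 3305 Hz  (b) Q = 1.753  (c) BW = 1885 Hz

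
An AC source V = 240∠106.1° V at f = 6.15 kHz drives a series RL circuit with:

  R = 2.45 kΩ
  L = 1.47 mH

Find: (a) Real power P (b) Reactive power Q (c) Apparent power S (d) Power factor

Step 1 — Angular frequency: ω = 2π·f = 2π·6150 = 3.864e+04 rad/s.
Step 2 — Component impedances:
  R: Z = R = 2450 Ω
  L: Z = jωL = j·3.864e+04·0.00147 = 0 + j56.8 Ω
Step 3 — Series combination: Z_total = R + L = 2450 + j56.8 Ω = 2451∠1.3° Ω.
Step 4 — Source phasor: V = 240∠106.1° V = -66.56 + j230.6 V.
Step 5 — Current: I = V / Z = -0.02497 + j0.0947 A = 0.09793∠104.8° A.
Step 6 — Complex power: S = V·I* = 23.5 + j0.5448 VA.
Step 7 — Real power: P = Re(S) = 23.5 W.
Step 8 — Reactive power: Q = Im(S) = 0.5448 VAR.
Step 9 — Apparent power: |S| = 23.5 VA.
Step 10 — Power factor: PF = P/|S| = 0.9997 (lagging).

(a) P = 23.5 W  (b) Q = 0.5448 VAR  (c) S = 23.5 VA  (d) PF = 0.9997 (lagging)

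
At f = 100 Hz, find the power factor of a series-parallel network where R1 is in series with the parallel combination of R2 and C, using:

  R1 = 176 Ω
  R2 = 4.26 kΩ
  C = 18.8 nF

Step 1 — Angular frequency: ω = 2π·f = 2π·100 = 628.3 rad/s.
Step 2 — Component impedances:
  R1: Z = R = 176 Ω
  R2: Z = R = 4260 Ω
  C: Z = 1/(jωC) = -j/(ω·C) = 0 - j8.466e+04 Ω
Step 3 — Parallel branch: R2 || C = 1/(1/R2 + 1/C) = 4249 - j213.8 Ω.
Step 4 — Series with R1: Z_total = R1 + (R2 || C) = 4425 - j213.8 Ω = 4430∠-2.8° Ω.
Step 5 — Power factor: PF = cos(φ) = Re(Z)/|Z| = 4425.2/4430.4 = 0.9988.
Step 6 — Type: Im(Z) = -213.8 ⇒ leading (phase φ = -2.8°).

PF = 0.9988 (leading, φ = -2.8°)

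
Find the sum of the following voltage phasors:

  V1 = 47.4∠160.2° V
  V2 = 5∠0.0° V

Step 1 — Convert each phasor to rectangular form:
  V1 = 47.4·(cos(160.2°) + j·sin(160.2°)) = -44.6 + j16.06 V
  V2 = 5·(cos(0.0°) + j·sin(0.0°)) = 5 V
Step 2 — Sum components: V_total = -39.6 + j16.06 V.
Step 3 — Convert to polar: |V_total| = 42.73 V, ∠V_total = 157.9°.

V_total = 42.73∠157.9° V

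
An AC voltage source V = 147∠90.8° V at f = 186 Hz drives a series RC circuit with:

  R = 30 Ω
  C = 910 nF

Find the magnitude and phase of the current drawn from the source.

Step 1 — Angular frequency: ω = 2π·f = 2π·186 = 1169 rad/s.
Step 2 — Component impedances:
  R: Z = R = 30 Ω
  C: Z = 1/(jωC) = -j/(ω·C) = 0 - j940.3 Ω
Step 3 — Series combination: Z_total = R + C = 30 - j940.3 Ω = 940.8∠-88.2° Ω.
Step 4 — Source phasor: V = 147∠90.8° V = -2.052 + j147 V.
Step 5 — Ohm's law: I = V / Z_total = (-2.052 + j147) / (30 - j940.3) = -0.1562 + j0.002802 A.
Step 6 — Convert to polar: |I| = 0.1563 A, ∠I = 179.0°.

I = 0.1563∠179.0° A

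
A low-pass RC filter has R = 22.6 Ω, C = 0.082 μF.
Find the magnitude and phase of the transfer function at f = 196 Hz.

Step 1 — Angular frequency: ω = 2π·196 = 1232 rad/s.
Step 2 — Transfer function: H(jω) = 1/(1 + jωRC).
Step 3 — Denominator: 1 + jωRC = 1 + j·1232·22.6·8.2e-08 = 1 + j0.002282.
Step 4 — H = 1 - j0.002282.
Step 5 — Magnitude: |H| = 1 (-0.0 dB); phase: φ = -0.1°.

|H| = 1 (-0.0 dB), φ = -0.1°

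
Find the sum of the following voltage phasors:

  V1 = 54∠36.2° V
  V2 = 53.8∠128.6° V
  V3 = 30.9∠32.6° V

Step 1 — Convert each phasor to rectangular form:
  V1 = 54·(cos(36.2°) + j·sin(36.2°)) = 43.58 + j31.89 V
  V2 = 53.8·(cos(128.6°) + j·sin(128.6°)) = -33.56 + j42.05 V
  V3 = 30.9·(cos(32.6°) + j·sin(32.6°)) = 26.03 + j16.65 V
Step 2 — Sum components: V_total = 36.04 + j90.59 V.
Step 3 — Convert to polar: |V_total| = 97.49 V, ∠V_total = 68.3°.

V_total = 97.49∠68.3° V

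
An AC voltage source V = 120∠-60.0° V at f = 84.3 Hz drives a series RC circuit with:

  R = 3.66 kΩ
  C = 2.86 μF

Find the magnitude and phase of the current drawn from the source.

Step 1 — Angular frequency: ω = 2π·f = 2π·84.3 = 529.7 rad/s.
Step 2 — Component impedances:
  R: Z = R = 3660 Ω
  C: Z = 1/(jωC) = -j/(ω·C) = 0 - j660.1 Ω
Step 3 — Series combination: Z_total = R + C = 3660 - j660.1 Ω = 3719∠-10.2° Ω.
Step 4 — Source phasor: V = 120∠-60.0° V = 60 - j103.9 V.
Step 5 — Ohm's law: I = V / Z_total = (60 - j103.9) / (3660 - j660.1) = 0.02084 - j0.02464 A.
Step 6 — Convert to polar: |I| = 0.03227 A, ∠I = -49.8°.

I = 0.03227∠-49.8° A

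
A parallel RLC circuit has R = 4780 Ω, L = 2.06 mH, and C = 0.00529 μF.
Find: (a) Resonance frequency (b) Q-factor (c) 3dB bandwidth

Step 1 — Resonance: ω₀ = 1/√(LC) = 1/√(0.00206·5.29e-09) = 3.029e+05 rad/s.
Step 2 — f₀ = ω₀/(2π) = 4.821e+04 Hz.
Step 3 — Parallel Q: Q = R/(ω₀L) = 4780/(3.029e+05·0.00206) = 7.66.
Step 4 — Bandwidth: Δω = ω₀/Q = 3.955e+04 rad/s; BW = Δω/(2π) = 6294 Hz.

(a) f₀ = 4.821e+04 Hz  (b) Q = 7.66  (c) BW = 6294 Hz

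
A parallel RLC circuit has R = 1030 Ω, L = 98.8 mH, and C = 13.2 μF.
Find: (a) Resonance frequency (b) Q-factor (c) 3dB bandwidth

Step 1 — Resonance: ω₀ = 1/√(LC) = 1/√(0.0988·1.32e-05) = 875.7 rad/s.
Step 2 — f₀ = ω₀/(2π) = 139.4 Hz.
Step 3 — Parallel Q: Q = R/(ω₀L) = 1030/(875.7·0.0988) = 11.91.
Step 4 — Bandwidth: Δω = ω₀/Q = 73.55 rad/s; BW = Δω/(2π) = 11.71 Hz.

(a) f₀ = 139.4 Hz  (b) Q = 11.91  (c) BW = 11.71 Hz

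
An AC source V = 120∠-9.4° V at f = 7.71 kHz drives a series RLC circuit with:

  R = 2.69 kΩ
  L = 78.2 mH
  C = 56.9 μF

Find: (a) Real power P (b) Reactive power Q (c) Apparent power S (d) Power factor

Step 1 — Angular frequency: ω = 2π·f = 2π·7710 = 4.844e+04 rad/s.
Step 2 — Component impedances:
  R: Z = R = 2690 Ω
  L: Z = jωL = j·4.844e+04·0.0782 = 0 + j3788 Ω
  C: Z = 1/(jωC) = -j/(ω·C) = 0 - j0.3628 Ω
Step 3 — Series combination: Z_total = R + L + C = 2690 + j3788 Ω = 4646∠54.6° Ω.
Step 4 — Source phasor: V = 120∠-9.4° V = 118.4 - j19.6 V.
Step 5 — Current: I = V / Z = 0.01131 - j0.02322 A = 0.02583∠-64.0° A.
Step 6 — Complex power: S = V·I* = 1.795 + j2.527 VA.
Step 7 — Real power: P = Re(S) = 1.795 W.
Step 8 — Reactive power: Q = Im(S) = 2.527 VAR.
Step 9 — Apparent power: |S| = 3.1 VA.
Step 10 — Power factor: PF = P/|S| = 0.579 (lagging).

(a) P = 1.795 W  (b) Q = 2.527 VAR  (c) S = 3.1 VA  (d) PF = 0.579 (lagging)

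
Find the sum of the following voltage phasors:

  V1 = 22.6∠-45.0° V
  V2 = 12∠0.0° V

Step 1 — Convert each phasor to rectangular form:
  V1 = 22.6·(cos(-45.0°) + j·sin(-45.0°)) = 15.98 - j15.98 V
  V2 = 12·(cos(0.0°) + j·sin(0.0°)) = 12 V
Step 2 — Sum components: V_total = 27.98 - j15.98 V.
Step 3 — Convert to polar: |V_total| = 32.22 V, ∠V_total = -29.7°.

V_total = 32.22∠-29.7° V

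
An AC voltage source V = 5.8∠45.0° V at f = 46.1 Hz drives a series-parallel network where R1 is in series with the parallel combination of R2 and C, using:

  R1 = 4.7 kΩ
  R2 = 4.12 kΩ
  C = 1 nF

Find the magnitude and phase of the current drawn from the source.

Step 1 — Angular frequency: ω = 2π·f = 2π·46.1 = 289.7 rad/s.
Step 2 — Component impedances:
  R1: Z = R = 4700 Ω
  R2: Z = R = 4120 Ω
  C: Z = 1/(jωC) = -j/(ω·C) = 0 - j3.452e+06 Ω
Step 3 — Parallel branch: R2 || C = 1/(1/R2 + 1/C) = 4120 - j4.917 Ω.
Step 4 — Series with R1: Z_total = R1 + (R2 || C) = 8820 - j4.917 Ω = 8820∠-0.0° Ω.
Step 5 — Source phasor: V = 5.8∠45.0° V = 4.101 + j4.101 V.
Step 6 — Ohm's law: I = V / Z_total = (4.101 + j4.101) / (8820 - j4.917) = 0.0004647 + j0.0004653 A.
Step 7 — Convert to polar: |I| = 0.0006576 A, ∠I = 45.0°.

I = 0.0006576∠45.0° A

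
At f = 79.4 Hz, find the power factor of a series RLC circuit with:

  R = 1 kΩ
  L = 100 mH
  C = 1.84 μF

Step 1 — Angular frequency: ω = 2π·f = 2π·79.4 = 498.9 rad/s.
Step 2 — Component impedances:
  R: Z = R = 1000 Ω
  L: Z = jωL = j·498.9·0.1 = 0 + j49.89 Ω
  C: Z = 1/(jωC) = -j/(ω·C) = 0 - j1089 Ω
Step 3 — Series combination: Z_total = R + L + C = 1000 - j1039 Ω = 1442∠-46.1° Ω.
Step 4 — Power factor: PF = cos(φ) = Re(Z)/|Z| = 1000/1442.4 = 0.6933.
Step 5 — Type: Im(Z) = -1039 ⇒ leading (phase φ = -46.1°).

PF = 0.6933 (leading, φ = -46.1°)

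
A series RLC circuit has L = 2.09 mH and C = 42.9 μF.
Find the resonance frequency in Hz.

Step 1 — Resonance condition Im(Z)=0 gives ω₀ = 1/√(LC).
Step 2 — ω₀ = 1/√(0.00209·4.29e-05) = 3340 rad/s.
Step 3 — f₀ = ω₀/(2π) = 531.5 Hz.

f₀ = 531.5 Hz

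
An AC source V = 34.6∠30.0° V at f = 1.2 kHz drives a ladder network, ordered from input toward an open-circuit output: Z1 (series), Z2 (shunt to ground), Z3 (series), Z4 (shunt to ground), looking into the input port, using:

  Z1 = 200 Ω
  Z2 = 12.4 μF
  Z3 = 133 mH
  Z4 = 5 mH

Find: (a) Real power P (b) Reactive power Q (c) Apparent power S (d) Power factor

Step 1 — Angular frequency: ω = 2π·f = 2π·1200 = 7540 rad/s.
Step 2 — Component impedances:
  Z1: Z = R = 200 Ω
  Z2: Z = 1/(jωC) = -j/(ω·C) = 0 - j10.7 Ω
  Z3: Z = jωL = j·7540·0.133 = 0 + j1003 Ω
  Z4: Z = jωL = j·7540·0.005 = 0 + j37.7 Ω
Step 3 — Ladder network (open output): work backward from the far end, alternating series and parallel combinations. Z_in = 200 - j10.81 Ω = 200.3∠-3.1° Ω.
Step 4 — Source phasor: V = 34.6∠30.0° V = 29.96 + j17.3 V.
Step 5 — Current: I = V / Z = 0.1447 + j0.09432 A = 0.1727∠33.1° A.
Step 6 — Complex power: S = V·I* = 5.968 - j0.3225 VA.
Step 7 — Real power: P = Re(S) = 5.968 W.
Step 8 — Reactive power: Q = Im(S) = -0.3225 VAR.
Step 9 — Apparent power: |S| = 5.977 VA.
Step 10 — Power factor: PF = P/|S| = 0.9985 (leading).

(a) P = 5.968 W  (b) Q = -0.3225 VAR  (c) S = 5.977 VA  (d) PF = 0.9985 (leading)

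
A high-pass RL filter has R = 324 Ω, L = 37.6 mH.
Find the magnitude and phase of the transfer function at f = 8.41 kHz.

Step 1 — Angular frequency: ω = 2π·8410 = 5.284e+04 rad/s.
Step 2 — Transfer function: H(jω) = jωL/(R + jωL).
Step 3 — Numerator jωL = j·1987; denominator R + jωL = 324 + j1987.
Step 4 — H = 0.9741 + j0.1588.
Step 5 — Magnitude: |H| = 0.987 (-0.1 dB); phase: φ = 9.3°.

|H| = 0.987 (-0.1 dB), φ = 9.3°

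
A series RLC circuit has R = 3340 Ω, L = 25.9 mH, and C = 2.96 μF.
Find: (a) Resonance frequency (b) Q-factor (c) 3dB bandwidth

Step 1 — Resonance: ω₀ = 1/√(LC) = 1/√(0.0259·2.96e-06) = 3612 rad/s.
Step 2 — f₀ = ω₀/(2π) = 574.8 Hz.
Step 3 — Series Q: Q = ω₀L/R = 3612·0.0259/3340 = 0.02801.
Step 4 — Bandwidth: Δω = ω₀/Q = 1.29e+05 rad/s; BW = Δω/(2π) = 2.052e+04 Hz.

(a) f₀ = 574.8 Hz  (b) Q = 0.02801  (c) BW = 2.052e+04 Hz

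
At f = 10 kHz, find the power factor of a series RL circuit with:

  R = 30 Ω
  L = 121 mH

Step 1 — Angular frequency: ω = 2π·f = 2π·1e+04 = 6.283e+04 rad/s.
Step 2 — Component impedances:
  R: Z = R = 30 Ω
  L: Z = jωL = j·6.283e+04·0.121 = 0 + j7603 Ω
Step 3 — Series combination: Z_total = R + L = 30 + j7603 Ω = 7603∠89.8° Ω.
Step 4 — Power factor: PF = cos(φ) = Re(Z)/|Z| = 30/7603 = 0.003946.
Step 5 — Type: Im(Z) = 7603 ⇒ lagging (phase φ = 89.8°).

PF = 0.003946 (lagging, φ = 89.8°)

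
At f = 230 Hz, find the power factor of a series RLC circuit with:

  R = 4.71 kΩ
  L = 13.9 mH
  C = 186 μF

Step 1 — Angular frequency: ω = 2π·f = 2π·230 = 1445 rad/s.
Step 2 — Component impedances:
  R: Z = R = 4710 Ω
  L: Z = jωL = j·1445·0.0139 = 0 + j20.09 Ω
  C: Z = 1/(jωC) = -j/(ω·C) = 0 - j3.72 Ω
Step 3 — Series combination: Z_total = R + L + C = 4710 + j16.37 Ω = 4710∠0.2° Ω.
Step 4 — Power factor: PF = cos(φ) = Re(Z)/|Z| = 4710/4710 = 1.
Step 5 — Type: Im(Z) = 16.37 ⇒ lagging (phase φ = 0.2°).

PF = 1 (lagging, φ = 0.2°)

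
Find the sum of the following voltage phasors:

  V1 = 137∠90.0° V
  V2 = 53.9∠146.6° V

Step 1 — Convert each phasor to rectangular form:
  V1 = 137·(cos(90.0°) + j·sin(90.0°)) = 0 + j137 V
  V2 = 53.9·(cos(146.6°) + j·sin(146.6°)) = -45 + j29.67 V
Step 2 — Sum components: V_total = -45 + j166.7 V.
Step 3 — Convert to polar: |V_total| = 172.6 V, ∠V_total = 105.1°.

V_total = 172.6∠105.1° V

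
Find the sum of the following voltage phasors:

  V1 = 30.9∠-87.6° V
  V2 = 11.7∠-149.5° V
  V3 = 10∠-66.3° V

Step 1 — Convert each phasor to rectangular form:
  V1 = 30.9·(cos(-87.6°) + j·sin(-87.6°)) = 1.294 - j30.87 V
  V2 = 11.7·(cos(-149.5°) + j·sin(-149.5°)) = -10.08 - j5.938 V
  V3 = 10·(cos(-66.3°) + j·sin(-66.3°)) = 4.019 - j9.157 V
Step 2 — Sum components: V_total = -4.768 - j45.97 V.
Step 3 — Convert to polar: |V_total| = 46.21 V, ∠V_total = -95.9°.

V_total = 46.21∠-95.9° V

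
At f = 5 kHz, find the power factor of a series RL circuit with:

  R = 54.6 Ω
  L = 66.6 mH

Step 1 — Angular frequency: ω = 2π·f = 2π·5000 = 3.142e+04 rad/s.
Step 2 — Component impedances:
  R: Z = R = 54.6 Ω
  L: Z = jωL = j·3.142e+04·0.0666 = 0 + j2092 Ω
Step 3 — Series combination: Z_total = R + L = 54.6 + j2092 Ω = 2093∠88.5° Ω.
Step 4 — Power factor: PF = cos(φ) = Re(Z)/|Z| = 54.6/2093 = 0.02609.
Step 5 — Type: Im(Z) = 2092 ⇒ lagging (phase φ = 88.5°).

PF = 0.02609 (lagging, φ = 88.5°)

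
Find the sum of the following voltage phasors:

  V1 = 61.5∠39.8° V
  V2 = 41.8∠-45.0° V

Step 1 — Convert each phasor to rectangular form:
  V1 = 61.5·(cos(39.8°) + j·sin(39.8°)) = 47.25 + j39.37 V
  V2 = 41.8·(cos(-45.0°) + j·sin(-45.0°)) = 29.56 - j29.56 V
Step 2 — Sum components: V_total = 76.81 + j9.81 V.
Step 3 — Convert to polar: |V_total| = 77.43 V, ∠V_total = 7.3°.

V_total = 77.43∠7.3° V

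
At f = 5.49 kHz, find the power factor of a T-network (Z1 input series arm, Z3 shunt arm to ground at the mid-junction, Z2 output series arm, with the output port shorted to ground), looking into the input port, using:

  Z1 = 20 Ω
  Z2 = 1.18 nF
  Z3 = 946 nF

Step 1 — Angular frequency: ω = 2π·f = 2π·5490 = 3.449e+04 rad/s.
Step 2 — Component impedances:
  Z1: Z = R = 20 Ω
  Z2: Z = 1/(jωC) = -j/(ω·C) = 0 - j2.457e+04 Ω
  Z3: Z = 1/(jωC) = -j/(ω·C) = 0 - j30.64 Ω
Step 3 — With the output port shorted to ground, the output series arm Z2 runs from the junction to ground; the shunt arm Z3 also runs from the junction to ground. They appear in parallel: Z3 || Z2 = 0 - j30.61 Ω.
Step 4 — Series with input arm Z1: Z_in = Z1 + (Z3 || Z2) = 20 - j30.61 Ω = 36.56∠-56.8° Ω.
Step 5 — Power factor: PF = cos(φ) = Re(Z)/|Z| = 20/36.56 = 0.547.
Step 6 — Type: Im(Z) = -30.61 ⇒ leading (phase φ = -56.8°).

PF = 0.547 (leading, φ = -56.8°)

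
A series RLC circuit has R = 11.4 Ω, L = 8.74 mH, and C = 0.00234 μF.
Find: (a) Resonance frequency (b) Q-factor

Step 1 — Resonance condition Im(Z)=0 gives ω₀ = 1/√(LC).
Step 2 — ω₀ = 1/√(0.00874·2.34e-09) = 2.211e+05 rad/s.
Step 3 — f₀ = ω₀/(2π) = 3.519e+04 Hz.
Step 4 — Series Q: Q = ω₀L/R = 2.211e+05·0.00874/11.4 = 169.5.

(a) f₀ = 3.519e+04 Hz  (b) Q = 169.5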